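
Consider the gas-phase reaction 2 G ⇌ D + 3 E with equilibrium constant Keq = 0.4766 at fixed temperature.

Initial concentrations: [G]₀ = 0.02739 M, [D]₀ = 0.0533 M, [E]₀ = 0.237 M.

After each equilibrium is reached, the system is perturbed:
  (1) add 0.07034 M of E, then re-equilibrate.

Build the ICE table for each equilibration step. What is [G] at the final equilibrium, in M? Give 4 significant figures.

Q₀ = 0.9458 vs Keq = 0.4766 ⇒ Q>K, reverse
Step 1:
                  G         D         E
  I         0.02739    0.0533     0.237
  C        0.007299  -0.00365  -0.01095
  E         0.03469   0.04965    0.2261
  solve Keq expr → x = -0.00365; check Q = 0.4766
Then add 0.07034 M of E.
Step 2:
                  G         D         E
  I         0.03469   0.04965    0.2964
  C         0.01062 -0.005308  -0.01592
  E         0.04531   0.04434    0.2805
  solve Keq expr → x = -0.005308; check Q = 0.4766

[G]_eq = 0.04531 M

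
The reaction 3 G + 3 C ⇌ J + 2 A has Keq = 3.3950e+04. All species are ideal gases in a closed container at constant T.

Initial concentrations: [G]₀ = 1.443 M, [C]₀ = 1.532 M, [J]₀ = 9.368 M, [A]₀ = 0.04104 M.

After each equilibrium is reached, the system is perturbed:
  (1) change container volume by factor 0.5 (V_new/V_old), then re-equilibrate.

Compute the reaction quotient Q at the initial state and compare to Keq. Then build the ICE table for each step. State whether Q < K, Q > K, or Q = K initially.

Q₀ = 0.00146 vs Keq = 3.3950e+04 ⇒ Q<K, forward
Step 1:
                  G         C         J         A
  Initial     1.443     1.532     9.368   0.04104
  Change     -1.238    -1.238    0.4128    0.8256
  Equil      0.2045    0.2935     9.781    0.8667
  solve Keq expr → x = 0.4128; check Q = 3.3950e+04
Then change container volume by factor 0.5 (V_new/V_old).
Step 2:
                  G         C         J         A
  Initial    0.4091    0.5871     19.56     1.733
  Change    -0.1345   -0.1345   0.04483   0.08965
  Equil      0.2746    0.4526     19.61     1.823
  solve Keq expr → x = 0.04483; check Q = 3.3950e+04

Q₀ = 0.00146; Q < K (proceeds forward)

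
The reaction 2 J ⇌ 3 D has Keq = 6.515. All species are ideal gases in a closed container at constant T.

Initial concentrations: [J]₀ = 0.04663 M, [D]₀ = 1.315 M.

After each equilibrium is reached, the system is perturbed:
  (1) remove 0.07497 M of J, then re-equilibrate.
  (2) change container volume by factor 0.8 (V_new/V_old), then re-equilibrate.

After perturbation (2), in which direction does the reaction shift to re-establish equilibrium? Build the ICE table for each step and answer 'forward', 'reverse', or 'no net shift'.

Q₀ = 1046 vs Keq = 6.515 ⇒ Q>K, reverse
Step 1:
                   J          D
  init       0.04663      1.315
  Δ           0.2828    -0.4242
  eq          0.3294     0.8908
  solve Keq expr → x = -0.1414; check Q = 6.515
Then remove 0.07497 M of J.
Step 2:
                   J          D
  init        0.2544     0.8908
  Δ          0.04125   -0.06188
  eq          0.2957      0.829
  solve Keq expr → x = -0.02063; check Q = 6.515
Then change container volume by factor 0.8 (V_new/V_old).
Step 3:
                   J          D
  init        0.3696      1.036
  Δ          0.02309   -0.03463
  eq          0.3927      1.002
  solve Keq expr → x = -0.01154; check Q = 6.515

Direction: reverse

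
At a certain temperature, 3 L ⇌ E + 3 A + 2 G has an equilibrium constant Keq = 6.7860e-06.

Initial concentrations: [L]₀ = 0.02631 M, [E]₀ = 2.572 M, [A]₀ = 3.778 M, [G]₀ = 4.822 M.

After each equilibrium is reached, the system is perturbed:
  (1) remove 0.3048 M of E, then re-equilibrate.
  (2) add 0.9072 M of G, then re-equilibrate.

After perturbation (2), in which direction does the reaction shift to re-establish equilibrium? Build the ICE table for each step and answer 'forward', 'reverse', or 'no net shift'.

Direction: reverse

Q₀ = 1.7707e+08 vs Keq = 6.7860e-06 ⇒ Q>K, reverse
Step 1:
                    L           E           A           G
  init        0.02631       2.572       3.778       4.822
  Δ             3.741      -1.247      -3.741      -2.494
  eq            3.767       1.325     0.03697       2.328
  solve Keq expr → x = -1.247; check Q = 6.7860e-06
Then remove 0.3048 M of E.
Step 2:
                    L           E           A           G
  init          3.767        1.02     0.03697       2.328
  Δ         -0.003291    0.001097    0.003291    0.002194
  eq            3.764       1.021     0.04026        2.33
  solve Keq expr → x = 0.001097; check Q = 6.7860e-06
Then add 0.9072 M of G.
Step 3:
                    L           E           A           G
  init          3.764       1.021     0.04026       3.237
  Δ          0.007796   -0.002599   -0.007796   -0.005197
  eq            3.772       1.019     0.03246       3.232
  solve Keq expr → x = -0.002599; check Q = 6.7860e-06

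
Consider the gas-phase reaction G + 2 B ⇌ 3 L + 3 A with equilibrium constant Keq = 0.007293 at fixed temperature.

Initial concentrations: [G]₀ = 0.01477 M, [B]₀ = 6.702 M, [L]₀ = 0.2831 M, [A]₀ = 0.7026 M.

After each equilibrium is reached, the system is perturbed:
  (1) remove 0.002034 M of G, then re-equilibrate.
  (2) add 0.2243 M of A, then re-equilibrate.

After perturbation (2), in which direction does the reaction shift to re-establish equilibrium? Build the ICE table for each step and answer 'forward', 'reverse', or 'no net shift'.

Q₀ = 0.01186 vs Keq = 0.007293 ⇒ Q>K, reverse
Step 1:
                  G         B         L         A
  I         0.01477     6.702    0.2831    0.7026
  C        0.004632  0.009263  -0.01389  -0.01389
  E          0.0194     6.711    0.2692    0.6887
  solve Keq expr → x = -0.004632; check Q = 0.007293
Then remove 0.002034 M of G.
Step 2:
                  G         B         L         A
  I         0.01737     6.711    0.2692    0.6887
  C        0.001073  0.002146  -0.00322  -0.00322
  E         0.01844     6.713     0.266    0.6855
  solve Keq expr → x = -0.001073; check Q = 0.007293
Then add 0.2243 M of A.
Step 3:
                  G         B         L         A
  I         0.01844     6.713     0.266    0.9098
  C        0.009412   0.01882  -0.02824  -0.02824
  E         0.02785     6.732    0.2377    0.8815
  solve Keq expr → x = -0.009412; check Q = 0.007293

Direction: reverse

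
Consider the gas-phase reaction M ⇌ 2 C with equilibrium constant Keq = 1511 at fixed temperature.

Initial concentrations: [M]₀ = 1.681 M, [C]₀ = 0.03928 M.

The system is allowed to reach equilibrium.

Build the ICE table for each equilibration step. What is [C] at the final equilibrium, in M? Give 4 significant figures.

[C]_eq = 3.386 M

Q₀ = 9.1786e-04 vs Keq = 1511 ⇒ Q<K, forward
Step 1:
                    M           C
  I             1.681     0.03928
  C            -1.673       3.347
  E          0.007588       3.386
  solve Keq expr → x = 1.673; check Q = 1511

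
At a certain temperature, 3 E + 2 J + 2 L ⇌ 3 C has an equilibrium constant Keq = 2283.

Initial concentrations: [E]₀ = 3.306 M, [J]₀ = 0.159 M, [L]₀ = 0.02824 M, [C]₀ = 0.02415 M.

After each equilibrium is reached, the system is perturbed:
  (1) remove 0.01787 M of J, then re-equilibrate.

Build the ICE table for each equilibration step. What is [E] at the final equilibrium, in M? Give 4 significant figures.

Q₀ = 0.01933 vs Keq = 2283 ⇒ Q<K, forward
Step 1:
                    E           J           L           C
  Initial       3.306       0.159     0.02824     0.02415
  Change     -0.04167    -0.02778    -0.02778     0.04167
  Equil         3.264      0.1312  4.5672e-04     0.06582
  solve Keq expr → x = 0.01389; check Q = 2283
Then remove 0.01787 M of J.
Step 2:
                    E           J           L           C
  Initial       3.264      0.1133  4.5672e-04     0.06582
  Change   1.0557e-04  7.0382e-05  7.0382e-05 -1.0557e-04
  Equil         3.264      0.1134  5.2710e-04     0.06572
  solve Keq expr → x = -3.5191e-05; check Q = 2283

[E]_eq = 3.264 M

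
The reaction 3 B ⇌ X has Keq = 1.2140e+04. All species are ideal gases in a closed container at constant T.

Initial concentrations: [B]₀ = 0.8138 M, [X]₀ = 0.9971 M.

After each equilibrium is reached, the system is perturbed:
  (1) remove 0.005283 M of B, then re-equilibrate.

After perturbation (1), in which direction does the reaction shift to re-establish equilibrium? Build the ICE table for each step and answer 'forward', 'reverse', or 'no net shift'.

Direction: reverse

Q₀ = 1.85 vs Keq = 1.2140e+04 ⇒ Q<K, forward
Step 1:
                    B           X
  init         0.8138      0.9971
  Δ           -0.7669      0.2556
  eq           0.0469       1.253
  solve Keq expr → x = 0.2556; check Q = 1.2140e+04
Then remove 0.005283 M of B.
Step 2:
                    B           X
  init        0.04162       1.253
  Δ          0.005261   -0.001754
  eq          0.04688       1.251
  solve Keq expr → x = -0.001754; check Q = 1.2140e+04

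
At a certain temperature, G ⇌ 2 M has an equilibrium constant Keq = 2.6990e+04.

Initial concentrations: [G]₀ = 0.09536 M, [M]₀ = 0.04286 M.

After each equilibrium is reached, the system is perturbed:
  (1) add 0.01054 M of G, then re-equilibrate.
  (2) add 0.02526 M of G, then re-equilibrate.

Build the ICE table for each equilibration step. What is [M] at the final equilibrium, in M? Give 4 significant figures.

[M]_eq = 0.3052 M

Q₀ = 0.01926 vs Keq = 2.6990e+04 ⇒ Q<K, forward
Step 1:
                  G         M
  init      0.09536   0.04286
  Δ        -0.09536    0.1907
  eq      2.0214e-06    0.2336
  solve Keq expr → x = 0.09536; check Q = 2.6990e+04
Then add 0.01054 M of G.
Step 2:
                  G         M
  init      0.01054    0.2336
  Δ        -0.01054   0.02108
  eq      2.4027e-06    0.2547
  solve Keq expr → x = 0.01054; check Q = 2.6990e+04
Then add 0.02526 M of G.
Step 3:
                  G         M
  init      0.02526    0.2547
  Δ        -0.02526   0.05052
  eq      3.4506e-06    0.3052
  solve Keq expr → x = 0.02526; check Q = 2.6990e+04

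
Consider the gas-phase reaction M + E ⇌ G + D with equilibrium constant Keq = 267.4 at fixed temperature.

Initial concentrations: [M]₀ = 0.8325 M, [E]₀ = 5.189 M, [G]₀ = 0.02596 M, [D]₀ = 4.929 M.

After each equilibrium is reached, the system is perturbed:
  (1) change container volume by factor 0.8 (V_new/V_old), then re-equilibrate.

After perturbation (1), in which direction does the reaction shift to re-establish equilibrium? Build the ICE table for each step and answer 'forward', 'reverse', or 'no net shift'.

Direction: no net shift

Q₀ = 0.02962 vs Keq = 267.4 ⇒ Q<K, forward
Step 1:
                  M         E         G         D
  init       0.8325     5.189   0.02596     4.929
  Δ         -0.8283   -0.8283    0.8283    0.8283
  eq       0.004218     4.361    0.8542     5.757
  solve Keq expr → x = 0.8283; check Q = 267.4
Then change container volume by factor 0.8 (V_new/V_old).
Step 2:
                  M         E         G         D
  init     0.005272     5.451     1.068     7.197
  Δ               0         0         0         0
  eq       0.005272     5.451     1.068     7.197
  solve Keq expr → x = 0; check Q = 267.4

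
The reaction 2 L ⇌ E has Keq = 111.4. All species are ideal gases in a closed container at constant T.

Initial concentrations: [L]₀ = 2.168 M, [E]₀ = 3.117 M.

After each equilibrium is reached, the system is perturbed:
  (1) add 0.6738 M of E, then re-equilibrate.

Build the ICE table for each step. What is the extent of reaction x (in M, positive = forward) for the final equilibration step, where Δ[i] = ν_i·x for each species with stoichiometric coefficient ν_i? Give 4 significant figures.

x = -0.007497 M

Q₀ = 0.6632 vs Keq = 111.4 ⇒ Q<K, forward
Step 1:
                    L           E
  I             2.168       3.117
  C            -1.976       0.988
  E             0.192       4.105
  solve Keq expr → x = 0.988; check Q = 111.4
Then add 0.6738 M of E.
Step 2:
                    L           E
  I             0.192       4.779
  C           0.01499   -0.007497
  E             0.207       4.771
  solve Keq expr → x = -0.007497; check Q = 111.4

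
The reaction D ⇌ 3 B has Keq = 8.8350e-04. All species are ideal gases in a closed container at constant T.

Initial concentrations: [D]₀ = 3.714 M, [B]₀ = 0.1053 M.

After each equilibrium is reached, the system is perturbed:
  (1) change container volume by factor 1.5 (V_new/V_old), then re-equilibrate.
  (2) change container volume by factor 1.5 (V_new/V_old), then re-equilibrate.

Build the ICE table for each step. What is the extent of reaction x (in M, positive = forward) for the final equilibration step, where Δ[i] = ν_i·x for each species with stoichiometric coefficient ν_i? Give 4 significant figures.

x = 0.008861 M

Q₀ = 3.1437e-04 vs Keq = 8.8350e-04 ⇒ Q<K, forward
Step 1:
                    D           B
  Initial       3.714      0.1053
  Change     -0.01437     0.04311
  Equil           3.7      0.1484
  solve Keq expr → x = 0.01437; check Q = 8.8350e-04
Then change container volume by factor 1.5 (V_new/V_old).
Step 2:
                    D           B
  Initial       2.466     0.09894
  Change     -0.01018     0.03053
  Equil         2.456      0.1295
  solve Keq expr → x = 0.01018; check Q = 8.8350e-04
Then change container volume by factor 1.5 (V_new/V_old).
Step 3:
                    D           B
  Initial       1.637     0.08631
  Change    -0.008861     0.02658
  Equil         1.629      0.1129
  solve Keq expr → x = 0.008861; check Q = 8.8350e-04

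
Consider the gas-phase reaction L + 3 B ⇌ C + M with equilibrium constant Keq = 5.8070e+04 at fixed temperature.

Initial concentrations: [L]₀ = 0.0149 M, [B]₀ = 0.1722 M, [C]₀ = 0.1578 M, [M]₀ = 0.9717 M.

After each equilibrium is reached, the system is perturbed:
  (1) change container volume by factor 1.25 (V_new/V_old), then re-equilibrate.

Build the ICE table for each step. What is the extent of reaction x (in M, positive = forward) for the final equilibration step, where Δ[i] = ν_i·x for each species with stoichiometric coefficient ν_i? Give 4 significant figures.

x = -5.0367e-04 M

Q₀ = 2015 vs Keq = 5.8070e+04 ⇒ Q<K, forward
Step 1:
                    L           B           C           M
  init         0.0149      0.1722      0.1578      0.9717
  Δ          -0.01362    -0.04085     0.01362     0.01362
  eq         0.001283      0.1314      0.1714      0.9853
  solve Keq expr → x = 0.01362; check Q = 5.8070e+04
Then change container volume by factor 1.25 (V_new/V_old).
Step 2:
                    L           B           C           M
  init       0.001027      0.1051      0.1371      0.7883
  Δ        5.0367e-04    0.001511 -5.0367e-04 -5.0367e-04
  eq          0.00153      0.1066      0.1366      0.7877
  solve Keq expr → x = -5.0367e-04; check Q = 5.8070e+04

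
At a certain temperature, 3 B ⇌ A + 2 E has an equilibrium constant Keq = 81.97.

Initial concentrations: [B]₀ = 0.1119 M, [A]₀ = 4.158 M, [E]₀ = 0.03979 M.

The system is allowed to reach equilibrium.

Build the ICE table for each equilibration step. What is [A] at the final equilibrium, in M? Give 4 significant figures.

Q₀ = 4.698 vs Keq = 81.97 ⇒ Q<K, forward
Step 1:
                   B          A          E
  init        0.1119      4.158    0.03979
  Δ         -0.04791    0.01597    0.03194
  eq         0.06399      4.174    0.07173
  solve Keq expr → x = 0.01597; check Q = 81.97

[A]_eq = 4.174 M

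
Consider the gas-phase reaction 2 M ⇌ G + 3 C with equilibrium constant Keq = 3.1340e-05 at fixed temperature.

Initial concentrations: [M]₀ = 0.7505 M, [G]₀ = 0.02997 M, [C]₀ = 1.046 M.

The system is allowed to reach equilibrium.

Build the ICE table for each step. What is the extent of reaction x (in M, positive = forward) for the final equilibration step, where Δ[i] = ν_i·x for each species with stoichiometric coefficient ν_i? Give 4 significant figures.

x = -0.02995 M

Q₀ = 0.06089 vs Keq = 3.1340e-05 ⇒ Q>K, reverse
Step 1:
                   M          G          C
  Initial     0.7505    0.02997      1.046
  Change     0.05989   -0.02995   -0.08984
  Equil       0.8104 2.3545e-05     0.9562
  solve Keq expr → x = -0.02995; check Q = 3.1340e-05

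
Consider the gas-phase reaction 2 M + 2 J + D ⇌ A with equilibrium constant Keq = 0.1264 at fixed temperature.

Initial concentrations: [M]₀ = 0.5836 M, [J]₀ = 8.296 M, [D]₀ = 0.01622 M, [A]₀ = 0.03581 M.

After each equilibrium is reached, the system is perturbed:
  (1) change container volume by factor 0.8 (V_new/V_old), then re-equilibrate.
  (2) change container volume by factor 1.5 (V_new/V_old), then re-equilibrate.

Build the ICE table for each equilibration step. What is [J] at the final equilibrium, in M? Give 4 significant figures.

[J]_eq = 6.921 M

Q₀ = 0.09419 vs Keq = 0.1264 ⇒ Q<K, forward
Step 1:
                  M         J         D         A
  I          0.5836     8.296   0.01622   0.03581
  C       -0.005762 -0.005762 -0.002881  0.002881
  E          0.5778      8.29   0.01334   0.03869
  solve Keq expr → x = 0.002881; check Q = 0.1264
Then change container volume by factor 0.8 (V_new/V_old).
Step 2:
                  M         J         D         A
  I          0.7223     10.36   0.01667   0.04836
  C        -0.01654  -0.01654  -0.00827   0.00827
  E          0.7058     10.35  0.008403   0.05663
  solve Keq expr → x = 0.00827; check Q = 0.1264
Then change container volume by factor 1.5 (V_new/V_old).
Step 3:
                  M         J         D         A
  I          0.4705     6.898  0.005602   0.03776
  C         0.02377   0.02377   0.01189  -0.01189
  E          0.4943     6.921   0.01749   0.02587
  solve Keq expr → x = -0.01189; check Q = 0.1264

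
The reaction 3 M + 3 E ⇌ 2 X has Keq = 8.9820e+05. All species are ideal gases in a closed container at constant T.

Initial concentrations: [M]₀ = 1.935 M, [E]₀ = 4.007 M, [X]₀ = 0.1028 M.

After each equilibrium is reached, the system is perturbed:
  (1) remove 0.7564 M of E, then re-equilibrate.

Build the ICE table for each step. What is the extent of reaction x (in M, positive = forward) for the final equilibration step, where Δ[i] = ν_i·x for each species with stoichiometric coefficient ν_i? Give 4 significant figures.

x = -0.001172 M

Q₀ = 2.2672e-05 vs Keq = 8.9820e+05 ⇒ Q<K, forward
Step 1:
                    M           E           X
  Initial       1.935       4.007      0.1028
  Change       -1.929      -1.929       1.286
  Equil      0.006208       2.078       1.389
  solve Keq expr → x = 0.6429; check Q = 8.9820e+05
Then remove 0.7564 M of E.
Step 2:
                    M           E           X
  Initial    0.006208       1.322       1.389
  Change     0.003515    0.003515   -0.002344
  Equil      0.009723       1.325       1.386
  solve Keq expr → x = -0.001172; check Q = 8.9820e+05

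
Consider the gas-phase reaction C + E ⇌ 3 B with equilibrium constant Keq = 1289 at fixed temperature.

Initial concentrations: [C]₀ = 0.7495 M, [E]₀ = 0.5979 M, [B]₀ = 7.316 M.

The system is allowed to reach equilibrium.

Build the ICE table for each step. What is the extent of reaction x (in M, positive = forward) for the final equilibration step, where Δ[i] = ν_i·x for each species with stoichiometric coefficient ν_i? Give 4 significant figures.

x = 0.08763 M

Q₀ = 873.8 vs Keq = 1289 ⇒ Q<K, forward
Step 1:
                    C           E           B
  Initial      0.7495      0.5979       7.316
  Change     -0.08763    -0.08763      0.2629
  Equil        0.6619      0.5103       7.579
  solve Keq expr → x = 0.08763; check Q = 1289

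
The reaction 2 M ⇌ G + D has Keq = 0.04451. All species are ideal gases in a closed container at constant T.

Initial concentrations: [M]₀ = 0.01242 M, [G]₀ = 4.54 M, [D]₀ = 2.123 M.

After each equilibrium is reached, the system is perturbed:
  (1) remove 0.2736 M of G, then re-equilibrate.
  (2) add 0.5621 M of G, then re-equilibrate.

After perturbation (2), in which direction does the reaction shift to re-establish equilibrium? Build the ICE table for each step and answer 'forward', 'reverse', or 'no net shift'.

Direction: reverse

Q₀ = 6.2483e+04 vs Keq = 0.04451 ⇒ Q>K, reverse
Step 1:
                  M         G         D
  init      0.01242      4.54     2.123
  Δ           3.767    -1.884    -1.884
  eq           3.78     2.656    0.2394
  solve Keq expr → x = -1.884; check Q = 0.04451
Then remove 0.2736 M of G.
Step 2:
                  M         G         D
  init         3.78     2.383    0.2394
  Δ        -0.03956   0.01978   0.01978
  eq           3.74     2.403    0.2592
  solve Keq expr → x = 0.01978; check Q = 0.04451
Then add 0.5621 M of G.
Step 3:
                  M         G         D
  init         3.74     2.965    0.2592
  Δ          0.0755  -0.03775  -0.03775
  eq          3.816     2.927    0.2214
  solve Keq expr → x = -0.03775; check Q = 0.04451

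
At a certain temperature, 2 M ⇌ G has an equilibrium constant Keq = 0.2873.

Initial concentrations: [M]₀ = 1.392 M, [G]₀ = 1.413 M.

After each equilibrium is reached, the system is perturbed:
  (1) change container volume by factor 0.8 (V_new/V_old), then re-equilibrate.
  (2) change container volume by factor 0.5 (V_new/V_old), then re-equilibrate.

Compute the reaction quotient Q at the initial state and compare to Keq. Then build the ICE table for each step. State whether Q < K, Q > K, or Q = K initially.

Q₀ = 0.7292 vs Keq = 0.2873 ⇒ Q>K, reverse
Step 1:
                   M          G
  init         1.392      1.413
  Δ           0.5835    -0.2918
  eq           1.976      1.121
  solve Keq expr → x = -0.2918; check Q = 0.2873
Then change container volume by factor 0.8 (V_new/V_old).
Step 2:
                   M          G
  init         2.469      1.402
  Δ          -0.1879    0.09394
  eq           2.282      1.495
  solve Keq expr → x = 0.09394; check Q = 0.2873
Then change container volume by factor 0.5 (V_new/V_old).
Step 3:
                   M          G
  init         4.563      2.991
  Δ           -1.062     0.5309
  eq           3.501      3.522
  solve Keq expr → x = 0.5309; check Q = 0.2873

Q₀ = 0.7292; Q > K (proceeds reverse)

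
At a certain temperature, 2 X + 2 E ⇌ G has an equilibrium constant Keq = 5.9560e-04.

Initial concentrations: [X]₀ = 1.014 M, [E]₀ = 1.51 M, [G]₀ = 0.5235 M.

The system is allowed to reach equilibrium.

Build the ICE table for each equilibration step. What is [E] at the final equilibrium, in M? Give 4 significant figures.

[E]_eq = 2.526 M

Q₀ = 0.2233 vs Keq = 5.9560e-04 ⇒ Q>K, reverse
Step 1:
                  X         E         G
  Initial     1.014      1.51    0.5235
  Change      1.016     1.016   -0.5078
  Equil        2.03     2.526   0.01565
  solve Keq expr → x = -0.5078; check Q = 5.9560e-04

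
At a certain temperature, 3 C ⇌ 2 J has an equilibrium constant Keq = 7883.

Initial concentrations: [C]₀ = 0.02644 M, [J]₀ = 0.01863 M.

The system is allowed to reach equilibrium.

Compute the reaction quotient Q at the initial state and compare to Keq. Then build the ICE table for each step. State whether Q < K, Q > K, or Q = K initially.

Q₀ = 18.78; Q < K (proceeds forward)

Q₀ = 18.78 vs Keq = 7883 ⇒ Q<K, forward
Step 1:
                  C         J
  Initial   0.02644   0.01863
  Change   -0.02129   0.01419
  Equil    0.005151   0.03282
  solve Keq expr → x = 0.007096; check Q = 7883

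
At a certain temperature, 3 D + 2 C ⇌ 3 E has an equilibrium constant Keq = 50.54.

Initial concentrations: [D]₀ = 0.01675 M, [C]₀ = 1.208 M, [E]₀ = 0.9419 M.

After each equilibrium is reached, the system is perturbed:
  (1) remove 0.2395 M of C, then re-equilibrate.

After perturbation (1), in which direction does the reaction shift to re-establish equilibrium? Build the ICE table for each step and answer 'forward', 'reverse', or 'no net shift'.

Direction: reverse

Q₀ = 1.2185e+05 vs Keq = 50.54 ⇒ Q>K, reverse
Step 1:
                    D           C           E
  Initial     0.01675       1.208      0.9419
  Change       0.1596      0.1064     -0.1596
  Equil        0.1763       1.314      0.7823
  solve Keq expr → x = -0.0532; check Q = 50.54
Then remove 0.2395 M of C.
Step 2:
                    D           C           E
  Initial      0.1763       1.075      0.7823
  Change      0.01891     0.01261    -0.01891
  Equil        0.1952       1.087      0.7634
  solve Keq expr → x = -0.006303; check Q = 50.54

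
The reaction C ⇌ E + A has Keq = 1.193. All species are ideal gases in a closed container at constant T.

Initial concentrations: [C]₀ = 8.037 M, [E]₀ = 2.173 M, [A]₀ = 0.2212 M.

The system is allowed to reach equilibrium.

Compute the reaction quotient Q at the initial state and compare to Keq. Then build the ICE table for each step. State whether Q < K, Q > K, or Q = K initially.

Q₀ = 0.05981 vs Keq = 1.193 ⇒ Q<K, forward
Step 1:
                   C          E          A
  I            8.037      2.173     0.2212
  C           -1.717      1.717      1.717
  E             6.32       3.89      1.938
  solve Keq expr → x = 1.717; check Q = 1.193

Q₀ = 0.05981; Q < K (proceeds forward)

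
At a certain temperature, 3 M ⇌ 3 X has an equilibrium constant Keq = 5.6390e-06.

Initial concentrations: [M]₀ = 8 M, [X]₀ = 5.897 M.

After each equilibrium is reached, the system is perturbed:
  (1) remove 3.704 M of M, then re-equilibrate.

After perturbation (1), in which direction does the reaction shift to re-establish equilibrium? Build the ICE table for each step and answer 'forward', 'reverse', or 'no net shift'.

Direction: reverse

Q₀ = 0.4005 vs Keq = 5.6390e-06 ⇒ Q>K, reverse
Step 1:
                    M           X
  Initial           8       5.897
  Change        5.654      -5.654
  Equil         13.65       0.243
  solve Keq expr → x = -1.885; check Q = 5.6390e-06
Then remove 3.704 M of M.
Step 2:
                    M           X
  Initial        9.95       0.243
  Change      0.06478    -0.06478
  Equil         10.01      0.1783
  solve Keq expr → x = -0.02159; check Q = 5.6390e-06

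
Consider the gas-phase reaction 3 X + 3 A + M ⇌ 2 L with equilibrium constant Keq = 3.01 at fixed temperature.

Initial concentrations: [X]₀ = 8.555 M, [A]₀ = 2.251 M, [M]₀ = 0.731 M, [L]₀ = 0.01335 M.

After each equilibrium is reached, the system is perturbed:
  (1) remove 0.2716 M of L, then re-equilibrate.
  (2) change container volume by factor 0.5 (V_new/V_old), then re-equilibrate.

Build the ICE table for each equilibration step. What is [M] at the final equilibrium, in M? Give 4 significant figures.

[M]_eq = 0.04778 M

Q₀ = 3.4140e-08 vs Keq = 3.01 ⇒ Q<K, forward
Step 1:
                    X           A           M           L
  I             8.555       2.251       0.731     0.01335
  C            -1.957      -1.957     -0.6522       1.304
  E             6.598      0.2943     0.07877       1.318
  solve Keq expr → x = 0.6522; check Q = 3.01
Then remove 0.2716 M of L.
Step 2:
                    X           A           M           L
  I             6.598      0.2943     0.07877       1.046
  C          -0.02729    -0.02729   -0.009098      0.0182
  E             6.571       0.267     0.06968       1.064
  solve Keq expr → x = 0.009098; check Q = 3.01
Then change container volume by factor 0.5 (V_new/V_old).
Step 3:
                    X           A           M           L
  I             13.14      0.5341      0.1394       2.129
  C           -0.2747     -0.2747    -0.09157      0.1831
  E             12.87      0.2593     0.04778       2.312
  solve Keq expr → x = 0.09157; check Q = 3.01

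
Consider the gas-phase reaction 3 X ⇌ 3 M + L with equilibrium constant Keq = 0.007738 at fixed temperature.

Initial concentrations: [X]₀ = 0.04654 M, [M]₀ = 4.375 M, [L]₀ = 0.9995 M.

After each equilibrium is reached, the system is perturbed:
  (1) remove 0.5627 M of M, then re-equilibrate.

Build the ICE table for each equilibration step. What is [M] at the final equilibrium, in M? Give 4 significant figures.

[M]_eq = 1.135 M

Q₀ = 8.3031e+05 vs Keq = 0.007738 ⇒ Q>K, reverse
Step 1:
                   X          M          L
  Initial    0.04654      4.375     0.9995
  Change       2.843     -2.843    -0.9476
  Equil        2.889      1.532    0.05189
  solve Keq expr → x = -0.9476; check Q = 0.007738
Then remove 0.5627 M of M.
Step 2:
                   X          M          L
  Initial      2.889     0.9695    0.05189
  Change     -0.1654     0.1654    0.05512
  Equil        2.724      1.135      0.107
  solve Keq expr → x = 0.05512; check Q = 0.007738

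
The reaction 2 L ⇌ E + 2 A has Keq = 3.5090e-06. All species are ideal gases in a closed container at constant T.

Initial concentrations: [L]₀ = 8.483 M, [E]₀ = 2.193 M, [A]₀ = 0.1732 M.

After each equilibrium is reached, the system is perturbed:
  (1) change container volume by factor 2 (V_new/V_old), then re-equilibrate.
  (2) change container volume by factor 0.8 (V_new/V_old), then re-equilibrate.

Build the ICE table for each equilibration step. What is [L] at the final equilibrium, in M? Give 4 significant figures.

[L]_eq = 5.401 M

Q₀ = 9.1419e-04 vs Keq = 3.5090e-06 ⇒ Q>K, reverse
Step 1:
                    L           E           A
  I             8.483       2.193      0.1732
  C            0.1621    -0.08103     -0.1621
  E             8.645       2.112     0.01114
  solve Keq expr → x = -0.08103; check Q = 3.5090e-06
Then change container volume by factor 2 (V_new/V_old).
Step 2:
                    L           E           A
  I             4.323       1.056    0.005572
  C         -0.002299     0.00115    0.002299
  E              4.32       1.057    0.007871
  solve Keq expr → x = 0.00115; check Q = 3.5090e-06
Then change container volume by factor 0.8 (V_new/V_old).
Step 3:
                    L           E           A
  I               5.4       1.321    0.009839
  C          0.001035 -5.1765e-04   -0.001035
  E             5.401       1.321    0.008804
  solve Keq expr → x = -5.1765e-04; check Q = 3.5090e-06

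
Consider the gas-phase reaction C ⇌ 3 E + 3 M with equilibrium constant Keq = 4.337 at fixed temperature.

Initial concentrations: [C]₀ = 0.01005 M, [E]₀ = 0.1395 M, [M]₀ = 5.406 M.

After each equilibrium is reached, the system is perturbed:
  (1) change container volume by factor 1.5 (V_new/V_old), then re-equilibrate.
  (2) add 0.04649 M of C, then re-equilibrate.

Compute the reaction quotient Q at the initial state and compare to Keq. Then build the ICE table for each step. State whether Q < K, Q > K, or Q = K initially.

Q₀ = 42.68 vs Keq = 4.337 ⇒ Q>K, reverse
Step 1:
                    C           E           M
  Initial     0.01005      0.1395       5.406
  Change       0.0163    -0.04891    -0.04891
  Equil       0.02635     0.09059       5.357
  solve Keq expr → x = -0.0163; check Q = 4.337
Then change container volume by factor 1.5 (V_new/V_old).
Step 2:
                    C           E           M
  Initial     0.01757     0.06039       3.571
  Change    -0.009786     0.02936     0.02936
  Equil      0.007783     0.08975       3.601
  solve Keq expr → x = 0.009786; check Q = 4.337
Then add 0.04649 M of C.
Step 3:
                    C           E           M
  Initial     0.05427     0.08975       3.601
  Change     -0.01888     0.05664     0.05664
  Equil       0.03539      0.1464       3.657
  solve Keq expr → x = 0.01888; check Q = 4.337

Q₀ = 42.68; Q > K (proceeds reverse)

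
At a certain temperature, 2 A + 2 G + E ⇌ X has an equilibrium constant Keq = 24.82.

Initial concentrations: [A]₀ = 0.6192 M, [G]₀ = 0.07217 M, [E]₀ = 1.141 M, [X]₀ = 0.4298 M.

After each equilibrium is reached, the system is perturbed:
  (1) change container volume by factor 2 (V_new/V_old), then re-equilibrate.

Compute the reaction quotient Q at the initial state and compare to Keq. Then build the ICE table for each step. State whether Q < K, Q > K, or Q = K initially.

Q₀ = 188.6; Q > K (proceeds reverse)

Q₀ = 188.6 vs Keq = 24.82 ⇒ Q>K, reverse
Step 1:
                    A           G           E           X
  Initial      0.6192     0.07217       1.141      0.4298
  Change       0.0893      0.0893     0.04465    -0.04465
  Equil        0.7085      0.1615       1.186      0.3851
  solve Keq expr → x = -0.04465; check Q = 24.82
Then change container volume by factor 2 (V_new/V_old).
Step 2:
                    A           G           E           X
  Initial      0.3543     0.08074      0.5928      0.1926
  Change       0.1146      0.1146     0.05729    -0.05729
  Equil        0.4688      0.1953      0.6501      0.1353
  solve Keq expr → x = -0.05729; check Q = 24.82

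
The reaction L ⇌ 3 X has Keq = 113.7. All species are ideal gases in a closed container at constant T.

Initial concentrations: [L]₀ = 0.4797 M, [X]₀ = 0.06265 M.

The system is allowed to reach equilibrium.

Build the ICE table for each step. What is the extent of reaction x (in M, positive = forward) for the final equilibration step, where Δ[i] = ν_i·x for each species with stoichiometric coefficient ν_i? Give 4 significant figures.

Q₀ = 5.1262e-04 vs Keq = 113.7 ⇒ Q<K, forward
Step 1:
                   L          X
  Initial     0.4797    0.06265
  Change     -0.4542      1.363
  Equil      0.02547      1.425
  solve Keq expr → x = 0.4542; check Q = 113.7

x = 0.4542 M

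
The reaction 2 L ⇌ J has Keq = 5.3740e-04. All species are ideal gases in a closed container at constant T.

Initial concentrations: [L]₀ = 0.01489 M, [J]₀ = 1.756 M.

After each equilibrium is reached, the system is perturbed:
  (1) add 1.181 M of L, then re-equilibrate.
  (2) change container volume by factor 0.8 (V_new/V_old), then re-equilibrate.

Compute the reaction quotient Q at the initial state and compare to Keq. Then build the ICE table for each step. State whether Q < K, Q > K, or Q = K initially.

Q₀ = 7920; Q > K (proceeds reverse)

Q₀ = 7920 vs Keq = 5.3740e-04 ⇒ Q>K, reverse
Step 1:
                    L           J
  init        0.01489       1.756
  Δ             3.499      -1.749
  eq            3.514    0.006634
  solve Keq expr → x = -1.749; check Q = 5.3740e-04
Then add 1.181 M of L.
Step 2:
                    L           J
  init          4.695    0.006634
  Δ          -0.01032    0.005158
  eq            4.684     0.01179
  solve Keq expr → x = 0.005158; check Q = 5.3740e-04
Then change container volume by factor 0.8 (V_new/V_old).
Step 3:
                    L           J
  init          5.855     0.01474
  Δ         -0.007278    0.003639
  eq            5.848     0.01838
  solve Keq expr → x = 0.003639; check Q = 5.3740e-04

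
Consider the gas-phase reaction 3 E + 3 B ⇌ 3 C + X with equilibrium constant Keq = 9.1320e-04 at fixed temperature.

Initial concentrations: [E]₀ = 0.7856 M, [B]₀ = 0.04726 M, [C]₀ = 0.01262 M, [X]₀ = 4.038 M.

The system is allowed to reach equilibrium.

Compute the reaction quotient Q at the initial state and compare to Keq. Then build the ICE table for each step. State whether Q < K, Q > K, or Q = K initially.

Q₀ = 0.1586 vs Keq = 9.1320e-04 ⇒ Q>K, reverse
Step 1:
                  E         B         C         X
  Initial    0.7856   0.04726   0.01262     4.038
  Change   0.009851  0.009851 -0.009851 -0.003284
  Equil      0.7955   0.05711  0.002769     4.035
  solve Keq expr → x = -0.003284; check Q = 9.1320e-04

Q₀ = 0.1586; Q > K (proceeds reverse)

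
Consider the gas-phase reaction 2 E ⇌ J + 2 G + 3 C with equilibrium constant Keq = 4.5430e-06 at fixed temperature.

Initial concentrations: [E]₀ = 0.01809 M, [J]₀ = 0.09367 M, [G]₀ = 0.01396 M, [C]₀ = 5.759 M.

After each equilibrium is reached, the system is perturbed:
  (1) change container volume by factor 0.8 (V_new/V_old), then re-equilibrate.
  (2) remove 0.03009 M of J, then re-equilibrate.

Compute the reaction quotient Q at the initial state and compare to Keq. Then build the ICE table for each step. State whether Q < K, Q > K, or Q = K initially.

Q₀ = 10.65 vs Keq = 4.5430e-06 ⇒ Q>K, reverse
Step 1:
                   E          J          G          C
  I          0.01809    0.09367    0.01396      5.759
  C          0.01394  -0.006972   -0.01394   -0.02091
  E          0.03203     0.0867 1.6870e-05      5.738
  solve Keq expr → x = -0.006972; check Q = 4.5430e-06
Then change container volume by factor 0.8 (V_new/V_old).
Step 2:
                   E          J          G          C
  I          0.04004     0.1084 2.1087e-05      7.173
  C       7.5887e-06 -3.7943e-06 -7.5887e-06 -1.1383e-05
  E          0.04005     0.1084 1.3499e-05      7.173
  solve Keq expr → x = -3.7943e-06; check Q = 4.5430e-06
Then remove 0.03009 M of J.
Step 3:
                   E          J          G          C
  I          0.04005    0.07828 1.3499e-05      7.173
  C       -2.3828e-06 1.1914e-06 2.3828e-06 3.5743e-06
  E          0.04005    0.07828 1.5882e-05      7.173
  solve Keq expr → x = 1.1914e-06; check Q = 4.5430e-06

Q₀ = 10.65; Q > K (proceeds reverse)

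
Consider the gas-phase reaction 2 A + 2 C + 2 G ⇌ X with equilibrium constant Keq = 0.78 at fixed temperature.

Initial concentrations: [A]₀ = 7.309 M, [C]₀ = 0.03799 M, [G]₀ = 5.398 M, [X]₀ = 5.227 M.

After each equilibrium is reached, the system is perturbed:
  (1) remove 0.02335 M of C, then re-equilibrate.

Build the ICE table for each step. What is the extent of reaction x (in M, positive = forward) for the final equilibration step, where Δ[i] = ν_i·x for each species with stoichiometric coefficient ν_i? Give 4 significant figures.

x = -0.0114 M

Q₀ = 2.327 vs Keq = 0.78 ⇒ Q>K, reverse
Step 1:
                    A           C           G           X
  I             7.309     0.03799       5.398       5.227
  C           0.02697     0.02697     0.02697    -0.01349
  E             7.336     0.06496       5.425       5.214
  solve Keq expr → x = -0.01349; check Q = 0.78
Then remove 0.02335 M of C.
Step 2:
                    A           C           G           X
  I             7.336     0.04161       5.425       5.214
  C           0.02281     0.02281     0.02281     -0.0114
  E             7.359     0.06442       5.448       5.202
  solve Keq expr → x = -0.0114; check Q = 0.78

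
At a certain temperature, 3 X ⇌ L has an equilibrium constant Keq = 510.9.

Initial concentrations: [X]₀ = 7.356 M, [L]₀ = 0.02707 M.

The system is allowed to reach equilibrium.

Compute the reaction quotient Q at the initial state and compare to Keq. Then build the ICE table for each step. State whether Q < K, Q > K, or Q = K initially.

Q₀ = 6.8008e-05; Q < K (proceeds forward)

Q₀ = 6.8008e-05 vs Keq = 510.9 ⇒ Q<K, forward
Step 1:
                   X          L
  init         7.356    0.02707
  Δ           -7.188      2.396
  eq           0.168      2.423
  solve Keq expr → x = 2.396; check Q = 510.9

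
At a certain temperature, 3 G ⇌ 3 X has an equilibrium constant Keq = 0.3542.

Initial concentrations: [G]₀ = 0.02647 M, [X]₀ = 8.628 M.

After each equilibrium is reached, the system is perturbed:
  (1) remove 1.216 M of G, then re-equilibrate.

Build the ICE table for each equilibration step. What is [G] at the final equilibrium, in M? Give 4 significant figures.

[G]_eq = 4.356 M

Q₀ = 3.4631e+07 vs Keq = 0.3542 ⇒ Q>K, reverse
Step 1:
                  G         X
  Initial   0.02647     8.628
  Change      5.042    -5.042
  Equil       5.068     3.586
  solve Keq expr → x = -1.681; check Q = 0.3542
Then remove 1.216 M of G.
Step 2:
                  G         X
  Initial     3.852     3.586
  Change     0.5039   -0.5039
  Equil       4.356     3.082
  solve Keq expr → x = -0.168; check Q = 0.3542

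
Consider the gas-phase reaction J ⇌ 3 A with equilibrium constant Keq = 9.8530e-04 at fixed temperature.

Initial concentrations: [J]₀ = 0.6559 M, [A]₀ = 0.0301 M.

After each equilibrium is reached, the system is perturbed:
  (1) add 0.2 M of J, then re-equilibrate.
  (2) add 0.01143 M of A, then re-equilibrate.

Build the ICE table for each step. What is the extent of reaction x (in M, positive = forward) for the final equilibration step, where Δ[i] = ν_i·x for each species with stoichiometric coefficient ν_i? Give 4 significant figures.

x = -0.003763 M

Q₀ = 4.1578e-05 vs Keq = 9.8530e-04 ⇒ Q<K, forward
Step 1:
                   J          A
  init        0.6559     0.0301
  Δ         -0.01851    0.05554
  eq          0.6374    0.08564
  solve Keq expr → x = 0.01851; check Q = 9.8530e-04
Then add 0.2 M of J.
Step 2:
                   J          A
  init        0.8374    0.08564
  Δ        -0.002685   0.008055
  eq          0.8347    0.09369
  solve Keq expr → x = 0.002685; check Q = 9.8530e-04
Then add 0.01143 M of A.
Step 3:
                   J          A
  init        0.8347     0.1051
  Δ         0.003763   -0.01129
  eq          0.8385    0.09383
  solve Keq expr → x = -0.003763; check Q = 9.8530e-04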